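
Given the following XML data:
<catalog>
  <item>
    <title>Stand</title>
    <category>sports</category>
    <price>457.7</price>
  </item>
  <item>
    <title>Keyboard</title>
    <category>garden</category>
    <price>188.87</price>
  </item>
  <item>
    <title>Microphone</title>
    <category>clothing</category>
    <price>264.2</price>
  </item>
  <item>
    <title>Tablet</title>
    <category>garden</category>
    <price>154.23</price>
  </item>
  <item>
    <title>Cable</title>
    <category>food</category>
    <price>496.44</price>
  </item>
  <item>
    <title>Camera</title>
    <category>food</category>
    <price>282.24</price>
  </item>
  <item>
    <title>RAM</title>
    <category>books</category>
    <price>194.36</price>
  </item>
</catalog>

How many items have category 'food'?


Scanning <item> elements for <category>food</category>:
  Item 5: Cable -> MATCH
  Item 6: Camera -> MATCH
Count: 2

ANSWER: 2


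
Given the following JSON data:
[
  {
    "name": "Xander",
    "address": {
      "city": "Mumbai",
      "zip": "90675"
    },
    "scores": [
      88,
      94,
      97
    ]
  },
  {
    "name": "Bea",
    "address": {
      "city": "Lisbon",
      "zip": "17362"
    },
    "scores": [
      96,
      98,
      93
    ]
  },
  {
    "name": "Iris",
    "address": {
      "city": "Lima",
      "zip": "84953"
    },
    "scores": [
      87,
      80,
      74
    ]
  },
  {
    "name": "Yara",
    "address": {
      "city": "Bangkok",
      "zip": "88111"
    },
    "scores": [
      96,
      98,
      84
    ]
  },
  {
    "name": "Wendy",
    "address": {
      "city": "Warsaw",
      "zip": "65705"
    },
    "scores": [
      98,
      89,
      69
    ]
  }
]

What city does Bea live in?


Path: records[1].address.city
Value: Lisbon

ANSWER: Lisbon


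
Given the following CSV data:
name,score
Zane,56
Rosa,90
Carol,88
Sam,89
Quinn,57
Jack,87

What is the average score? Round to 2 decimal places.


Scores: 56, 90, 88, 89, 57, 87
Sum = 467
Count = 6
Average = 467 / 6 = 77.83

ANSWER: 77.83


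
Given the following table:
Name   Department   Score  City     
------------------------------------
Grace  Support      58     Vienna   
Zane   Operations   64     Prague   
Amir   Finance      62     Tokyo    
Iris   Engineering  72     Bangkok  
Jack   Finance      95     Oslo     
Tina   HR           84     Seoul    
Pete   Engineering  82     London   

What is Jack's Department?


Row 5: Jack
Department = Finance

ANSWER: Finance


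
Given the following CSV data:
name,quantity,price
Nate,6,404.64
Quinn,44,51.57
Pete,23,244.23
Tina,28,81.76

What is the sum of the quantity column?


Values in 'quantity' column:
  Row 1: 6
  Row 2: 44
  Row 3: 23
  Row 4: 28
Sum = 6 + 44 + 23 + 28 = 101

ANSWER: 101


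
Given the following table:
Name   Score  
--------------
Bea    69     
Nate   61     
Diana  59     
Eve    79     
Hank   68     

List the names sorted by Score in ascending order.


Sorting by Score (ascending):
  Diana: 59
  Nate: 61
  Hank: 68
  Bea: 69
  Eve: 79


ANSWER: Diana, Nate, Hank, Bea, Eve


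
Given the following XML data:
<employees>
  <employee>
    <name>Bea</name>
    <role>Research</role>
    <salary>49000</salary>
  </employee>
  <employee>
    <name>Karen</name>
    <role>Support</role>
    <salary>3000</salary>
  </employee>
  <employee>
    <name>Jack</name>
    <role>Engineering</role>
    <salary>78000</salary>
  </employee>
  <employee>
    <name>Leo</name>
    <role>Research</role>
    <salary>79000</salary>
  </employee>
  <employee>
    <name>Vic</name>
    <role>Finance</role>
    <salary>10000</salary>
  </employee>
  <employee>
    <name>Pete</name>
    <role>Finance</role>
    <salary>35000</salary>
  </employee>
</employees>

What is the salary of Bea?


Searching for <employee> with <name>Bea</name>
Found at position 1
<salary>49000</salary>

ANSWER: 49000


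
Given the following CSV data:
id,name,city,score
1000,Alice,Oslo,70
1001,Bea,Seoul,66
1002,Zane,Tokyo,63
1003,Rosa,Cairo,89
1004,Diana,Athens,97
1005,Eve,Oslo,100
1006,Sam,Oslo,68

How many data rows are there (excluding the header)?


Counting rows (excluding header):
Header: id,name,city,score
Data rows: 7

ANSWER: 7


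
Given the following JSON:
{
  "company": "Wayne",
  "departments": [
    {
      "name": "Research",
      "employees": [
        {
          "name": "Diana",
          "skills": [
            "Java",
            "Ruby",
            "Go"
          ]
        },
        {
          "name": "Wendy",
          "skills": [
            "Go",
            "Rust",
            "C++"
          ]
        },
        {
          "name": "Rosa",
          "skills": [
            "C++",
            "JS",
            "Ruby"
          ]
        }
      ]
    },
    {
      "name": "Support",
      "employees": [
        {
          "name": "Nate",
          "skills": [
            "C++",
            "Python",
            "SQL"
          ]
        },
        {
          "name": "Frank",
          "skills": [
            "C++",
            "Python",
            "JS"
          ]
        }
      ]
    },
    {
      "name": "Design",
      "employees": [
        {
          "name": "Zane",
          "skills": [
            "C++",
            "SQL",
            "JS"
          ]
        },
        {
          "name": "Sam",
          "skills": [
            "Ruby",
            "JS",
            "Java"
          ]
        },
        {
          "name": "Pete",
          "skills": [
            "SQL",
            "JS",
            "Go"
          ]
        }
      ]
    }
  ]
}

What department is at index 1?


Path: departments[1].name
Value: Support

ANSWER: Support


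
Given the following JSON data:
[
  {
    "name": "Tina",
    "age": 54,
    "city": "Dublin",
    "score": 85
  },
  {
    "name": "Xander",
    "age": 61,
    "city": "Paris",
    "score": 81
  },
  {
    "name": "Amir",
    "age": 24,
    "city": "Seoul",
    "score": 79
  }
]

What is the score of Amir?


Looking up record where name = Amir
Record index: 2
Field 'score' = 79

ANSWER: 79


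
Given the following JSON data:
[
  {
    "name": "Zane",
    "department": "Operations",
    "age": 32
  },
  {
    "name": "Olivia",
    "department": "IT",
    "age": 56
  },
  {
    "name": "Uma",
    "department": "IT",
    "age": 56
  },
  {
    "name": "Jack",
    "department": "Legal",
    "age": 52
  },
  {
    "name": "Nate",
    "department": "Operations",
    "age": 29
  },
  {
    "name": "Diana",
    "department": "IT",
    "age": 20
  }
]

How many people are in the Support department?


Scanning records for department = Support
  No matches found
Count: 0

ANSWER: 0


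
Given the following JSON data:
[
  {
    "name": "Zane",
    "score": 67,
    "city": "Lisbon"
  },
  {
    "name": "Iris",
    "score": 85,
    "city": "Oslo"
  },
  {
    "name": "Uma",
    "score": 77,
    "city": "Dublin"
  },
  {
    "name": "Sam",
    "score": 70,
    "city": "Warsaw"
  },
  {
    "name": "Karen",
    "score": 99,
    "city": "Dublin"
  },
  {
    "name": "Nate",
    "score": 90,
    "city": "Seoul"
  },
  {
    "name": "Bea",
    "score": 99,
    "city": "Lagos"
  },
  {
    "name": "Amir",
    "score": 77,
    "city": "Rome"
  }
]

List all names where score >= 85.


Filtering records where score >= 85:
  Zane (score=67) -> no
  Iris (score=85) -> YES
  Uma (score=77) -> no
  Sam (score=70) -> no
  Karen (score=99) -> YES
  Nate (score=90) -> YES
  Bea (score=99) -> YES
  Amir (score=77) -> no


ANSWER: Iris, Karen, Nate, Bea


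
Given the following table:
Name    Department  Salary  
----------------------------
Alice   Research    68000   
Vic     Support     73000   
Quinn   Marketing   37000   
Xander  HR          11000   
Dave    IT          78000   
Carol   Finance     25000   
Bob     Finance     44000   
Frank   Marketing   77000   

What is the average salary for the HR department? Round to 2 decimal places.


HR department members:
  Xander: 11000
Sum = 11000
Count = 1
Average = 11000 / 1 = 11000.00

ANSWER: 11000.00


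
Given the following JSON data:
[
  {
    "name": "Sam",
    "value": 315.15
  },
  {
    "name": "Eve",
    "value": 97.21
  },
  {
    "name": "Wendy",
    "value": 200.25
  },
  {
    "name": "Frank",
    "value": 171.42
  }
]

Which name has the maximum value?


Comparing values:
  Sam: 315.15
  Eve: 97.21
  Wendy: 200.25
  Frank: 171.42
Maximum: Sam (315.15)

ANSWER: Sam


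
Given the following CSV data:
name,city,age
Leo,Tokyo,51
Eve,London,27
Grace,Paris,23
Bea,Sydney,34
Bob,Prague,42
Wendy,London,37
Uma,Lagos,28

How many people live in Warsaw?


Scanning city column for 'Warsaw':
Total matches: 0

ANSWER: 0


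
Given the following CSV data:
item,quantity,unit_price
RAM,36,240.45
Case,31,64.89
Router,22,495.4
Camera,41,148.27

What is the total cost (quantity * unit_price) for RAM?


Row: RAM
quantity = 36
unit_price = 240.45
total = 36 * 240.45 = 8656.2

ANSWER: 8656.2


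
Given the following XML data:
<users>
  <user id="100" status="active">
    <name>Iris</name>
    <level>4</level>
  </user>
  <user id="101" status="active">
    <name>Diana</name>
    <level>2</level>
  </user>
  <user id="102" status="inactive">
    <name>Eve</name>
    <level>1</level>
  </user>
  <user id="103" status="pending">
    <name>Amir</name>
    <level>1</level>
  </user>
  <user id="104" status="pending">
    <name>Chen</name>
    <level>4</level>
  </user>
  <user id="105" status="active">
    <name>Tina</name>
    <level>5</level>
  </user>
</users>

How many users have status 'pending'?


Counting users with status='pending':
  Amir (id=103) -> MATCH
  Chen (id=104) -> MATCH
Count: 2

ANSWER: 2


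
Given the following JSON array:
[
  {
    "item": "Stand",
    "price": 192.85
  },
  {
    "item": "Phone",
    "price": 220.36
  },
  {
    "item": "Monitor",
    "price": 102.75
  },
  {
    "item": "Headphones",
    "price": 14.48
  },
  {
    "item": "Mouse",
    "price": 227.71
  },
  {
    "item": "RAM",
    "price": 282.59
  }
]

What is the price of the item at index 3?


Array index 3 -> Headphones
price = 14.48

ANSWER: 14.48


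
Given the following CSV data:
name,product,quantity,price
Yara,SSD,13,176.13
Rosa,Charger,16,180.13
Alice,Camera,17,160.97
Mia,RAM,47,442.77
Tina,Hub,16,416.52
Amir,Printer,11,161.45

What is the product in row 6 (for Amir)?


Row 6: Amir
Column 'product' = Printer

ANSWER: Printer


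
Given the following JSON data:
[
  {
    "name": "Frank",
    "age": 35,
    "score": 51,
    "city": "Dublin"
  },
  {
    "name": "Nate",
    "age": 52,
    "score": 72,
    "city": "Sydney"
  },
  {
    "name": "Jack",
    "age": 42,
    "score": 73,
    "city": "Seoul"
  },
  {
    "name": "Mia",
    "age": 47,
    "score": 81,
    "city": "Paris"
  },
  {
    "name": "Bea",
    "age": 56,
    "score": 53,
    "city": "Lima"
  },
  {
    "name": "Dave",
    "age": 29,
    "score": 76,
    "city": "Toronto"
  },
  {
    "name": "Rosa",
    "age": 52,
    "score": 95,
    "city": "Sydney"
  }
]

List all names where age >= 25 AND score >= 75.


Checking both conditions:
  Frank (age=35, score=51) -> no
  Nate (age=52, score=72) -> no
  Jack (age=42, score=73) -> no
  Mia (age=47, score=81) -> YES
  Bea (age=56, score=53) -> no
  Dave (age=29, score=76) -> YES
  Rosa (age=52, score=95) -> YES


ANSWER: Mia, Dave, Rosa


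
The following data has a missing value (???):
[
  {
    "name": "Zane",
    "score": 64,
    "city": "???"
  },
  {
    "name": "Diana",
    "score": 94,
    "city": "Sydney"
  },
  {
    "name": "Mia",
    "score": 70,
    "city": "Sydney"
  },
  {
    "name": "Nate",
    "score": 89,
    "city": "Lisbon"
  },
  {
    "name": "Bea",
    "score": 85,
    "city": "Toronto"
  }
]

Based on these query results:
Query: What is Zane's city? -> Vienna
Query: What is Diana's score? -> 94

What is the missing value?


The missing value is Zane's city
From query: Zane's city = Vienna

ANSWER: Vienna


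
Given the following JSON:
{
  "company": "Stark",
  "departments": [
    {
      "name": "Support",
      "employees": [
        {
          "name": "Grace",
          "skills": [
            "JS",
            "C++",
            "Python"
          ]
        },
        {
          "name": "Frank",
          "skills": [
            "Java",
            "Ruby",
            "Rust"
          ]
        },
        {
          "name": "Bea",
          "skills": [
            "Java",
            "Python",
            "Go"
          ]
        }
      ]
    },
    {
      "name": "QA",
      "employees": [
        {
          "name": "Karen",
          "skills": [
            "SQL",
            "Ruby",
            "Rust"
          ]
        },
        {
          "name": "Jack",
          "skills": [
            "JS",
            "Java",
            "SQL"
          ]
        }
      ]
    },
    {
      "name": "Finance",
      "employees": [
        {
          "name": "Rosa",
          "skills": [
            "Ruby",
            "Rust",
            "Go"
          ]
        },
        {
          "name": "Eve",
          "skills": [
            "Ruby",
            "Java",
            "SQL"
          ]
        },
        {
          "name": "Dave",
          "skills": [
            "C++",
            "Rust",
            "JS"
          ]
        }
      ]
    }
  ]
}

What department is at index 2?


Path: departments[2].name
Value: Finance

ANSWER: Finance


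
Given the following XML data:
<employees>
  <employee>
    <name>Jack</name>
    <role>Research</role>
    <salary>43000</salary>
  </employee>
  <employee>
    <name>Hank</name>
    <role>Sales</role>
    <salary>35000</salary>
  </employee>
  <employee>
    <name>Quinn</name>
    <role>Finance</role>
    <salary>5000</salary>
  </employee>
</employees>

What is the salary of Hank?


Searching for <employee> with <name>Hank</name>
Found at position 2
<salary>35000</salary>

ANSWER: 35000


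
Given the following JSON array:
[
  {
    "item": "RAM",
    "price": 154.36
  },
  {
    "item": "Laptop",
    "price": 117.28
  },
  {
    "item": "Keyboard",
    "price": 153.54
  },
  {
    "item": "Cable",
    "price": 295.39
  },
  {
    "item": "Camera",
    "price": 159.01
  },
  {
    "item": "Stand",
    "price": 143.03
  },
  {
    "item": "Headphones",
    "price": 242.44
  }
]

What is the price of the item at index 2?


Array index 2 -> Keyboard
price = 153.54

ANSWER: 153.54


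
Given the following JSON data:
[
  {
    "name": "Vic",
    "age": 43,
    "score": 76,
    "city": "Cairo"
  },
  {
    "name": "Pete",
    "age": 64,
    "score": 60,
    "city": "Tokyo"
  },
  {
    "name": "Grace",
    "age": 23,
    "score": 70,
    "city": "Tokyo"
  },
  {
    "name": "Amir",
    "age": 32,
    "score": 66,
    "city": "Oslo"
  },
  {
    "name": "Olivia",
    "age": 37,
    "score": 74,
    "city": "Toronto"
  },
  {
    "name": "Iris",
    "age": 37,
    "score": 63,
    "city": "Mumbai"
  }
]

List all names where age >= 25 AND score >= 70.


Checking both conditions:
  Vic (age=43, score=76) -> YES
  Pete (age=64, score=60) -> no
  Grace (age=23, score=70) -> no
  Amir (age=32, score=66) -> no
  Olivia (age=37, score=74) -> YES
  Iris (age=37, score=63) -> no


ANSWER: Vic, Olivia


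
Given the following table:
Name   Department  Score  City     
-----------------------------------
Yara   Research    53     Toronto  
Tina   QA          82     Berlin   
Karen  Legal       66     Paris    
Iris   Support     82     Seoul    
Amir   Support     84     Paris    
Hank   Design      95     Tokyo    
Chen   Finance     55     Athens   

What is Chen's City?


Row 7: Chen
City = Athens

ANSWER: Athens


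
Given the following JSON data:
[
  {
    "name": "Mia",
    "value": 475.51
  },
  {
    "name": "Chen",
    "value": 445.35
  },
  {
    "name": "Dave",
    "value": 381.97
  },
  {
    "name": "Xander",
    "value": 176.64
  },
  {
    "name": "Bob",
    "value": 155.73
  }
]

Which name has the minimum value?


Comparing values:
  Mia: 475.51
  Chen: 445.35
  Dave: 381.97
  Xander: 176.64
  Bob: 155.73
Minimum: Bob (155.73)

ANSWER: Bob


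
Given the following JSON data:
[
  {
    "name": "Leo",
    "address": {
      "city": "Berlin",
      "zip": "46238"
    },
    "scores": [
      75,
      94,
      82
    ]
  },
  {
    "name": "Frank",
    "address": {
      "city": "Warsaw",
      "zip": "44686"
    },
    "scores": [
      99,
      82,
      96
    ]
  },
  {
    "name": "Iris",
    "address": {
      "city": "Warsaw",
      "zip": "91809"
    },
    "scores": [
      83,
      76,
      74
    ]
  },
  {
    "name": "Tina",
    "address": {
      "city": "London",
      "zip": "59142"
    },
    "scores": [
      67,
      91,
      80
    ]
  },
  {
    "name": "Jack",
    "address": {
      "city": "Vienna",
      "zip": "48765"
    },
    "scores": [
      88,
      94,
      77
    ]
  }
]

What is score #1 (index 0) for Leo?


Path: records[0].scores[0]
Value: 75

ANSWER: 75


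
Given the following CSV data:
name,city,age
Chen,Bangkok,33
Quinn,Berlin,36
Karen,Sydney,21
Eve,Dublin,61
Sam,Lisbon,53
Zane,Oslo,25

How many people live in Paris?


Scanning city column for 'Paris':
Total matches: 0

ANSWER: 0


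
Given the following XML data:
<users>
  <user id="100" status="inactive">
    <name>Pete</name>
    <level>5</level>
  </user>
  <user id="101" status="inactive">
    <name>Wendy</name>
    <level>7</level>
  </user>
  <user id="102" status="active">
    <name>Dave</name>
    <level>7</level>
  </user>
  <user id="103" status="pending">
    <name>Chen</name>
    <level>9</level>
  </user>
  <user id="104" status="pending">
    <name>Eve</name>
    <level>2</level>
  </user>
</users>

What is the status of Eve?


Finding user with name = Eve
user id="104" status="pending"

ANSWER: pending


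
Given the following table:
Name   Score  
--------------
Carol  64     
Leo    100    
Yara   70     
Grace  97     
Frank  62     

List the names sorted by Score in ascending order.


Sorting by Score (ascending):
  Frank: 62
  Carol: 64
  Yara: 70
  Grace: 97
  Leo: 100


ANSWER: Frank, Carol, Yara, Grace, Leo


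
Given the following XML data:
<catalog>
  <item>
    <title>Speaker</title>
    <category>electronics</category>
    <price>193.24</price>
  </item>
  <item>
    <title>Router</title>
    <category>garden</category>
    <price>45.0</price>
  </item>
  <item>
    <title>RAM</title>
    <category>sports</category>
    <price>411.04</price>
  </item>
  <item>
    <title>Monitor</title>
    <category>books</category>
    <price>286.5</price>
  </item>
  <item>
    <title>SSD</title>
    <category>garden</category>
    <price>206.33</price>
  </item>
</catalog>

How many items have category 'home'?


Scanning <item> elements for <category>home</category>:
Count: 0

ANSWER: 0


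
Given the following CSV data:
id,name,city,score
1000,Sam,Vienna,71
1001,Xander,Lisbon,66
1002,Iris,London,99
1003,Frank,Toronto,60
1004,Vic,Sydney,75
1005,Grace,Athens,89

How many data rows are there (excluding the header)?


Counting rows (excluding header):
Header: id,name,city,score
Data rows: 6

ANSWER: 6


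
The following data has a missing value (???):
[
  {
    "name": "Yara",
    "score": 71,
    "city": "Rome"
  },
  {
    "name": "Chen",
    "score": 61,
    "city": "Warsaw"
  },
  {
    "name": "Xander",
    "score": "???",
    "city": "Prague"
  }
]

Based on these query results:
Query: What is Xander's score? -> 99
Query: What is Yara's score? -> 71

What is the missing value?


The missing value is Xander's score
From query: Xander's score = 99

ANSWER: 99


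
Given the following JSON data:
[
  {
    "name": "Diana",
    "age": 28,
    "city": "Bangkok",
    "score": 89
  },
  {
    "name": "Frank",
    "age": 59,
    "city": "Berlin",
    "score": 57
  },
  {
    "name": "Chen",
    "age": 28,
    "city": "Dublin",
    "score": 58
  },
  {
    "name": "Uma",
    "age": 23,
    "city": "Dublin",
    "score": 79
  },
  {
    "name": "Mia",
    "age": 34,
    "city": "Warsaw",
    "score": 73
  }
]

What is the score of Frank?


Looking up record where name = Frank
Record index: 1
Field 'score' = 57

ANSWER: 57


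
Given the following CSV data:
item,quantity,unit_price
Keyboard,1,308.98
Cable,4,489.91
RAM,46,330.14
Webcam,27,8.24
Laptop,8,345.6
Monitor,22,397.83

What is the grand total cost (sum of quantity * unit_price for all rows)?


Computing row totals:
  Keyboard: 1 * 308.98 = 308.98
  Cable: 4 * 489.91 = 1959.64
  RAM: 46 * 330.14 = 15186.44
  Webcam: 27 * 8.24 = 222.48
  Laptop: 8 * 345.6 = 2764.8
  Monitor: 22 * 397.83 = 8752.26
Grand total = 308.98 + 1959.64 + 15186.44 + 222.48 + 2764.8 + 8752.26 = 29194.6

ANSWER: 29194.6


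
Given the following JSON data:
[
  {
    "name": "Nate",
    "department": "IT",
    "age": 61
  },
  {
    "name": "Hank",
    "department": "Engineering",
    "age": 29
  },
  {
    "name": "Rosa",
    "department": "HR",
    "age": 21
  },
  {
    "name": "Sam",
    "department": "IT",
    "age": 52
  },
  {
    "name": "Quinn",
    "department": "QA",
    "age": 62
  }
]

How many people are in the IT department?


Scanning records for department = IT
  Record 0: Nate
  Record 3: Sam
Count: 2

ANSWER: 2


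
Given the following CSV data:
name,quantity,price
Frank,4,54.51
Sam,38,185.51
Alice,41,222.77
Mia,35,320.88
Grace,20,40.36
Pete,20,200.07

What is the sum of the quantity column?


Values in 'quantity' column:
  Row 1: 4
  Row 2: 38
  Row 3: 41
  Row 4: 35
  Row 5: 20
  Row 6: 20
Sum = 4 + 38 + 41 + 35 + 20 + 20 = 158

ANSWER: 158


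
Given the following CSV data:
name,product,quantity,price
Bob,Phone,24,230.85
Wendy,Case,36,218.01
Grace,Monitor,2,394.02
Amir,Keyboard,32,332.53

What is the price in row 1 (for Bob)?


Row 1: Bob
Column 'price' = 230.85

ANSWER: 230.85


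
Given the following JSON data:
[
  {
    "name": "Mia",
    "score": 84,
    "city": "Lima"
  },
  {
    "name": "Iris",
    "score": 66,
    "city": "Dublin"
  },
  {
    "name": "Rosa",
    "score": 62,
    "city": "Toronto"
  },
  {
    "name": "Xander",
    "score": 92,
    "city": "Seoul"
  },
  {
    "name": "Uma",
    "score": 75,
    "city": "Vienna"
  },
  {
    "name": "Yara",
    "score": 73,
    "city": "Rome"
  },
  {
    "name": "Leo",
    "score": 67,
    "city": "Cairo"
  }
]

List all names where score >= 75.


Filtering records where score >= 75:
  Mia (score=84) -> YES
  Iris (score=66) -> no
  Rosa (score=62) -> no
  Xander (score=92) -> YES
  Uma (score=75) -> YES
  Yara (score=73) -> no
  Leo (score=67) -> no


ANSWER: Mia, Xander, Uma


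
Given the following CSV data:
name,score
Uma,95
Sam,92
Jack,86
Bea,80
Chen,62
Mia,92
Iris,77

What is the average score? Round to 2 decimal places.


Scores: 95, 92, 86, 80, 62, 92, 77
Sum = 584
Count = 7
Average = 584 / 7 = 83.43

ANSWER: 83.43


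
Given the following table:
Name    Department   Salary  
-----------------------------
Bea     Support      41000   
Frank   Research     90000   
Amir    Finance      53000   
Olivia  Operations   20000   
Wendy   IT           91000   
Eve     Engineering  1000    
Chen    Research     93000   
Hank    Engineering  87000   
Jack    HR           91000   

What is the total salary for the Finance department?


Finance department members:
  Amir: 53000
Total = 53000 = 53000

ANSWER: 53000


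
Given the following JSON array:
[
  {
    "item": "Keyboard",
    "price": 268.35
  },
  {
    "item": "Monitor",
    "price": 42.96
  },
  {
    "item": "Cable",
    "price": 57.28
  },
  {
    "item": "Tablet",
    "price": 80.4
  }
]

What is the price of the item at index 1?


Array index 1 -> Monitor
price = 42.96

ANSWER: 42.96


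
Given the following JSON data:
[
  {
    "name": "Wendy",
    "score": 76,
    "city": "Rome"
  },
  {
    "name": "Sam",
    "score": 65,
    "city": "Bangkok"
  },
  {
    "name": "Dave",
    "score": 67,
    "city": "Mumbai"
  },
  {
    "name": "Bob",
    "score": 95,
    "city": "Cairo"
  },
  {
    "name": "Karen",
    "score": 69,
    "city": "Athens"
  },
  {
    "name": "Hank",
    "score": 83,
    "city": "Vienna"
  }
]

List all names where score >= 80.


Filtering records where score >= 80:
  Wendy (score=76) -> no
  Sam (score=65) -> no
  Dave (score=67) -> no
  Bob (score=95) -> YES
  Karen (score=69) -> no
  Hank (score=83) -> YES


ANSWER: Bob, Hank


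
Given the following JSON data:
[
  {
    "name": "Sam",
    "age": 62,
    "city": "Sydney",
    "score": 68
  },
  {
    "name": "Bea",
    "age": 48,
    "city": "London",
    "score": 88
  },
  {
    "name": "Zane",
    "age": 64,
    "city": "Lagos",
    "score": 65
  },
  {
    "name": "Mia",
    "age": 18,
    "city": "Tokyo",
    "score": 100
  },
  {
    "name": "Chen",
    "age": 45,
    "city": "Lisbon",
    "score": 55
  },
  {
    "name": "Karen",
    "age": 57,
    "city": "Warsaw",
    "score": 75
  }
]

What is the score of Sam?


Looking up record where name = Sam
Record index: 0
Field 'score' = 68

ANSWER: 68


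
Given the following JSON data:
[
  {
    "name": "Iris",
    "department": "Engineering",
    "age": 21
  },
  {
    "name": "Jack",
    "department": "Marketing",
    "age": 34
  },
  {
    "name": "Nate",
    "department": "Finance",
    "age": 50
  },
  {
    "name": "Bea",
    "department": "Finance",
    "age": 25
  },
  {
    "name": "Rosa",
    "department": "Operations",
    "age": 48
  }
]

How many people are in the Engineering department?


Scanning records for department = Engineering
  Record 0: Iris
Count: 1

ANSWER: 1


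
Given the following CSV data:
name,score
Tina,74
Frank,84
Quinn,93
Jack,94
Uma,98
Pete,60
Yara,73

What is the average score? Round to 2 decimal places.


Scores: 74, 84, 93, 94, 98, 60, 73
Sum = 576
Count = 7
Average = 576 / 7 = 82.29

ANSWER: 82.29


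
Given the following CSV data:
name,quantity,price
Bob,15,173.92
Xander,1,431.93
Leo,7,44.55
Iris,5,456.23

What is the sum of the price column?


Values in 'price' column:
  Row 1: 173.92
  Row 2: 431.93
  Row 3: 44.55
  Row 4: 456.23
Sum = 173.92 + 431.93 + 44.55 + 456.23 = 1106.63

ANSWER: 1106.63


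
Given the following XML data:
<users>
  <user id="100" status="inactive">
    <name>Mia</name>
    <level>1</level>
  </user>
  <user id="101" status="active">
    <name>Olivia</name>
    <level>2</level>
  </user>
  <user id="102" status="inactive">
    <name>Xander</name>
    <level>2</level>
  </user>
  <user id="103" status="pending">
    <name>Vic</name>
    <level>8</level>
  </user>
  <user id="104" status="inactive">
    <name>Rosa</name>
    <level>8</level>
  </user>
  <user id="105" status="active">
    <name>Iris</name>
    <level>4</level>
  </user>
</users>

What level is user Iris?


Finding user: Iris
<level>4</level>

ANSWER: 4


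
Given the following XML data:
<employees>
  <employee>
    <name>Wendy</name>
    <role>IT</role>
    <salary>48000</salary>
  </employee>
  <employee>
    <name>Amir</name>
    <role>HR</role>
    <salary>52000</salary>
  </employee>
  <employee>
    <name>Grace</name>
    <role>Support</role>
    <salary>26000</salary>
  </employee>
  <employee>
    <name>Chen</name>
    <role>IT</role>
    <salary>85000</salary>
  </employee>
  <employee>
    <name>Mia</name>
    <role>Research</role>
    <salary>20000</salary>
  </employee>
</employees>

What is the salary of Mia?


Searching for <employee> with <name>Mia</name>
Found at position 5
<salary>20000</salary>

ANSWER: 20000


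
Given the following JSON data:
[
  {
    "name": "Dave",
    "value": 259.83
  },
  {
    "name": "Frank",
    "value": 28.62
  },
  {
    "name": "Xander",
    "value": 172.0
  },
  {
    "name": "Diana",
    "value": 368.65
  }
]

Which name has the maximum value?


Comparing values:
  Dave: 259.83
  Frank: 28.62
  Xander: 172.0
  Diana: 368.65
Maximum: Diana (368.65)

ANSWER: Diana


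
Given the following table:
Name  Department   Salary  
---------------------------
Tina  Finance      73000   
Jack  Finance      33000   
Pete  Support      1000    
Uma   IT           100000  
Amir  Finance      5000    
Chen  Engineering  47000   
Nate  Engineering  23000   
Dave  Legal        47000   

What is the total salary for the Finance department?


Finance department members:
  Tina: 73000
  Jack: 33000
  Amir: 5000
Total = 73000 + 33000 + 5000 = 111000

ANSWER: 111000


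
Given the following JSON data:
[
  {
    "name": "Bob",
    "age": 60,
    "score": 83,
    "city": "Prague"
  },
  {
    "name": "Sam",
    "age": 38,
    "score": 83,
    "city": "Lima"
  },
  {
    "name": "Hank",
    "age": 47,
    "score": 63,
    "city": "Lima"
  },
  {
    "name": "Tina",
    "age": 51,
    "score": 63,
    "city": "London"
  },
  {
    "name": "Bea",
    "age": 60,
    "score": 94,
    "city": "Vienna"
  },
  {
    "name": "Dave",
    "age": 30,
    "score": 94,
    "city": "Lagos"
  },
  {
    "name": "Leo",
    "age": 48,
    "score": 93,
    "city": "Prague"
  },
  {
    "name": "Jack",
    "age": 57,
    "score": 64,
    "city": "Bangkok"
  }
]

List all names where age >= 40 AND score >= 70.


Checking both conditions:
  Bob (age=60, score=83) -> YES
  Sam (age=38, score=83) -> no
  Hank (age=47, score=63) -> no
  Tina (age=51, score=63) -> no
  Bea (age=60, score=94) -> YES
  Dave (age=30, score=94) -> no
  Leo (age=48, score=93) -> YES
  Jack (age=57, score=64) -> no


ANSWER: Bob, Bea, Leo


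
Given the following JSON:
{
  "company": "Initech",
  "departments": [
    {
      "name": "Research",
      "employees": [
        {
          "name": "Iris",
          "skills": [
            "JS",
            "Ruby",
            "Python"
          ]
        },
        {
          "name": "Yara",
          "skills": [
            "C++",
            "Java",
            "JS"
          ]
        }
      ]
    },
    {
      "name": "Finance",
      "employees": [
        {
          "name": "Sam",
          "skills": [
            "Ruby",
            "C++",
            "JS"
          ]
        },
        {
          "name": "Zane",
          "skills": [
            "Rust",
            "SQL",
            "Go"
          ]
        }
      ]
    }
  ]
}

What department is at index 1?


Path: departments[1].name
Value: Finance

ANSWER: Finance


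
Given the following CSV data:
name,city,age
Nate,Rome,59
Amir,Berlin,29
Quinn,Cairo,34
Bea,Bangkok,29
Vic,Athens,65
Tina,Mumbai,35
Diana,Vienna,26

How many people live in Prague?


Scanning city column for 'Prague':
Total matches: 0

ANSWER: 0


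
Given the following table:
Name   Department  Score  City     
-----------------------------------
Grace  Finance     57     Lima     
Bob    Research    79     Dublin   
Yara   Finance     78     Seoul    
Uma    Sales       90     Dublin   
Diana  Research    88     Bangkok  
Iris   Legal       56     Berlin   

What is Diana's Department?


Row 5: Diana
Department = Research

ANSWER: Research


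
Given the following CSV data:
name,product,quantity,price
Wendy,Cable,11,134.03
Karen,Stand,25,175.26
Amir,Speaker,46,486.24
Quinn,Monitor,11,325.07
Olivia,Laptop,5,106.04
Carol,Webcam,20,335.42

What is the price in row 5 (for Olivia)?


Row 5: Olivia
Column 'price' = 106.04

ANSWER: 106.04


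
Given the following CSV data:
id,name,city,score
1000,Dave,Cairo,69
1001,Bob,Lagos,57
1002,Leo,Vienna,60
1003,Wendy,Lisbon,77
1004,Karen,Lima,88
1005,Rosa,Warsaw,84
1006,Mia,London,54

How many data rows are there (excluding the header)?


Counting rows (excluding header):
Header: id,name,city,score
Data rows: 7

ANSWER: 7


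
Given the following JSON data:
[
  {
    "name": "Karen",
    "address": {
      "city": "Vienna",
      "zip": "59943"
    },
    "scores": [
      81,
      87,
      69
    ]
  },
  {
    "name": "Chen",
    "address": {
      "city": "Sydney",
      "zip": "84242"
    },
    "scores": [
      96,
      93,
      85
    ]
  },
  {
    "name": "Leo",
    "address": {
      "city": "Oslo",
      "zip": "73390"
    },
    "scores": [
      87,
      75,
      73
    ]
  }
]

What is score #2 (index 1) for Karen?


Path: records[0].scores[1]
Value: 87

ANSWER: 87


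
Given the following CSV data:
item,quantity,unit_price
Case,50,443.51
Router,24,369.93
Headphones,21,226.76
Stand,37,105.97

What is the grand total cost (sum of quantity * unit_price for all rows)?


Computing row totals:
  Case: 50 * 443.51 = 22175.5
  Router: 24 * 369.93 = 8878.32
  Headphones: 21 * 226.76 = 4761.96
  Stand: 37 * 105.97 = 3920.89
Grand total = 22175.5 + 8878.32 + 4761.96 + 3920.89 = 39736.67

ANSWER: 39736.67


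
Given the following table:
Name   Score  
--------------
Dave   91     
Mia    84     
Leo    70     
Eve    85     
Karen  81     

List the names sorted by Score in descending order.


Sorting by Score (descending):
  Dave: 91
  Eve: 85
  Mia: 84
  Karen: 81
  Leo: 70


ANSWER: Dave, Eve, Mia, Karen, Leo


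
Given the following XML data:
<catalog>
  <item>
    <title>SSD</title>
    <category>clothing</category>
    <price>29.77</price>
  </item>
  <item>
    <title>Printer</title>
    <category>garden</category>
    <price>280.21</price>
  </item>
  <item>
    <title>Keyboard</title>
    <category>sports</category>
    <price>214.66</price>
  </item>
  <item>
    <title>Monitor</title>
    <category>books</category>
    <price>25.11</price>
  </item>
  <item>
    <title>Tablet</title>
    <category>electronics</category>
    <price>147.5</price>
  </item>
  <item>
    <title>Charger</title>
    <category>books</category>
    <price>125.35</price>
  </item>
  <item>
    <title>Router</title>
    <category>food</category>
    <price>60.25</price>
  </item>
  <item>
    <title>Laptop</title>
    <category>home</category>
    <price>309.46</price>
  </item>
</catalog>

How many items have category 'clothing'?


Scanning <item> elements for <category>clothing</category>:
  Item 1: SSD -> MATCH
Count: 1

ANSWER: 1


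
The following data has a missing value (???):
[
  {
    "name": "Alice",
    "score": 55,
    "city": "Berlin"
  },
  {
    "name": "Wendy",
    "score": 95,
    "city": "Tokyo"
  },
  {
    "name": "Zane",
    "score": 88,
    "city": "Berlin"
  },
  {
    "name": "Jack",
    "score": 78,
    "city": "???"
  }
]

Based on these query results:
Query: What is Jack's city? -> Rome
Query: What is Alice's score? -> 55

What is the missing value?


The missing value is Jack's city
From query: Jack's city = Rome

ANSWER: Rome


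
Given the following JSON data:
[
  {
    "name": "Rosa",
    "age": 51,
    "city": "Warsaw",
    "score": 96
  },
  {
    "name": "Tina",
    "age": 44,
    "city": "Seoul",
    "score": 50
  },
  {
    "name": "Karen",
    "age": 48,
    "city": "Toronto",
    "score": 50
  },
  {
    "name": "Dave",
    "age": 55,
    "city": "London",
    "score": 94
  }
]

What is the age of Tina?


Looking up record where name = Tina
Record index: 1
Field 'age' = 44

ANSWER: 44


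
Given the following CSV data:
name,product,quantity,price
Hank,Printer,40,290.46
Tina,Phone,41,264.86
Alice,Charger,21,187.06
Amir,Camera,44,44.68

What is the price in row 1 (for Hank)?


Row 1: Hank
Column 'price' = 290.46

ANSWER: 290.46


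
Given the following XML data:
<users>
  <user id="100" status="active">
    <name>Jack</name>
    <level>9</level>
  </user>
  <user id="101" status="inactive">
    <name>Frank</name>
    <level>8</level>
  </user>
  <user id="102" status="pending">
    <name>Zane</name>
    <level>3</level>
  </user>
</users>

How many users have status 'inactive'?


Counting users with status='inactive':
  Frank (id=101) -> MATCH
Count: 1

ANSWER: 1


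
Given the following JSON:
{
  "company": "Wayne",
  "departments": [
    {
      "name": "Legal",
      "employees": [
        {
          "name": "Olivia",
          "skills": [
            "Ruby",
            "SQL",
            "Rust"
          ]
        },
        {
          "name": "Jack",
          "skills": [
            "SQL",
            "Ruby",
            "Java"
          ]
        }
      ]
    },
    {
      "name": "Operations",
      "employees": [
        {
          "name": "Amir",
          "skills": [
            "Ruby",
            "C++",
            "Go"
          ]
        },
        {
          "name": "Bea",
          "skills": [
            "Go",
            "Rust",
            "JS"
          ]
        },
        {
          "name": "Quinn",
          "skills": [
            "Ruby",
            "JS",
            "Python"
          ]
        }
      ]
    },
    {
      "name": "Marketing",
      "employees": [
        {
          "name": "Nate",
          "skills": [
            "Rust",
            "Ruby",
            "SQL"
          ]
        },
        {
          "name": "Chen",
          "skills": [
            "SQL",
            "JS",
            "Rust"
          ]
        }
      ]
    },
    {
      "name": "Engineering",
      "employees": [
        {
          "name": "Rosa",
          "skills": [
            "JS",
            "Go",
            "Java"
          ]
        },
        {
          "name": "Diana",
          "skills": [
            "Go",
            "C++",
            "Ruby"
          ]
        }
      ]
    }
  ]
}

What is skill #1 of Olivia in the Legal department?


Path: departments[0].employees[0].skills[0]
Value: Ruby

ANSWER: Ruby


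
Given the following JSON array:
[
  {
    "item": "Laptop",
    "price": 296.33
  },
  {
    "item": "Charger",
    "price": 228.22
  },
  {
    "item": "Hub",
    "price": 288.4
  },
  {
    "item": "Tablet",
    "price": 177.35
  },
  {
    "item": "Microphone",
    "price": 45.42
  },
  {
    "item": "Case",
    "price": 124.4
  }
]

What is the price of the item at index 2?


Array index 2 -> Hub
price = 288.4

ANSWER: 288.4


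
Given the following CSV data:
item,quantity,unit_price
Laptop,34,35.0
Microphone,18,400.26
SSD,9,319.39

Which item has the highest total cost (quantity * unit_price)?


Computing row totals:
  Laptop: 1190.0
  Microphone: 7204.68
  SSD: 2874.51
Maximum: Microphone (7204.68)

ANSWER: Microphone


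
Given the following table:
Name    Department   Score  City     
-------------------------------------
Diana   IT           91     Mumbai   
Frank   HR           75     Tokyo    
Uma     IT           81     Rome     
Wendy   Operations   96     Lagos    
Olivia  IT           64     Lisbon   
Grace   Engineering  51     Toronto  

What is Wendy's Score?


Row 4: Wendy
Score = 96

ANSWER: 96


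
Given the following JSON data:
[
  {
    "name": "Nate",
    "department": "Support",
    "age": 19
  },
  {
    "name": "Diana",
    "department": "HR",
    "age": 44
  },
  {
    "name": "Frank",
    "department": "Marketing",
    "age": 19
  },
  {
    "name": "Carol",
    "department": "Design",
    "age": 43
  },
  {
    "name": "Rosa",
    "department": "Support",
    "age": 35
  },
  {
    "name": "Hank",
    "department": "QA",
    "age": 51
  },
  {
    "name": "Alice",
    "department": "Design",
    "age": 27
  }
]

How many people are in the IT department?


Scanning records for department = IT
  No matches found
Count: 0

ANSWER: 0


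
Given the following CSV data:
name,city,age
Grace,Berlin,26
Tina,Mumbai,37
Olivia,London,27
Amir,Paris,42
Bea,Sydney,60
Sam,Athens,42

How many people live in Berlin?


Scanning city column for 'Berlin':
  Row 1: Grace -> MATCH
Total matches: 1

ANSWER: 1


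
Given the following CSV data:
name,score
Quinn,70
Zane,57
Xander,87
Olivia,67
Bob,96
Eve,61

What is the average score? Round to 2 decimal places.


Scores: 70, 57, 87, 67, 96, 61
Sum = 438
Count = 6
Average = 438 / 6 = 73.00

ANSWER: 73.00


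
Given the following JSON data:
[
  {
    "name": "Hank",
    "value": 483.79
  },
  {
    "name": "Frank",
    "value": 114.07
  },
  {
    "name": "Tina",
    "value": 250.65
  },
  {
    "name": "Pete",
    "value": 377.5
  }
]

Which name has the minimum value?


Comparing values:
  Hank: 483.79
  Frank: 114.07
  Tina: 250.65
  Pete: 377.5
Minimum: Frank (114.07)

ANSWER: Frank


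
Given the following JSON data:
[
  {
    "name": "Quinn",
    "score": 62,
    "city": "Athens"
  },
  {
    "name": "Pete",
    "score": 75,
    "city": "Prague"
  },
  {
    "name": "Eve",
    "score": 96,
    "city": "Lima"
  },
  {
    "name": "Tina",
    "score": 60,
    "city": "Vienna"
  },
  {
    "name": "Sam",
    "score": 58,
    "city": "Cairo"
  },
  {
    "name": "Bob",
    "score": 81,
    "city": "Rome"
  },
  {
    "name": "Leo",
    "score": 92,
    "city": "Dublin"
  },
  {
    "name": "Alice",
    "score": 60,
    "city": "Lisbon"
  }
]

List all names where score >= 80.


Filtering records where score >= 80:
  Quinn (score=62) -> no
  Pete (score=75) -> no
  Eve (score=96) -> YES
  Tina (score=60) -> no
  Sam (score=58) -> no
  Bob (score=81) -> YES
  Leo (score=92) -> YES
  Alice (score=60) -> no


ANSWER: Eve, Bob, Leo
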